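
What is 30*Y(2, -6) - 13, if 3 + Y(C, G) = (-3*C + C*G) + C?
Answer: -583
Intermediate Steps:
Y(C, G) = -3 - 2*C + C*G (Y(C, G) = -3 + ((-3*C + C*G) + C) = -3 + (-2*C + C*G) = -3 - 2*C + C*G)
30*Y(2, -6) - 13 = 30*(-3 - 2*2 + 2*(-6)) - 13 = 30*(-3 - 4 - 12) - 13 = 30*(-19) - 13 = -570 - 13 = -583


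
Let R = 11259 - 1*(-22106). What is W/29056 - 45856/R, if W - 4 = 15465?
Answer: -816268751/969453440 ≈ -0.84199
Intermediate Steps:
W = 15469 (W = 4 + 15465 = 15469)
R = 33365 (R = 11259 + 22106 = 33365)
W/29056 - 45856/R = 15469/29056 - 45856/33365 = -816268751/969453440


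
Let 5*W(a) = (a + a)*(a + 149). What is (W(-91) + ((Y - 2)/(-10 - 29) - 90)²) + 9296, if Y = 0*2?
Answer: 116170724/7605 ≈ 15276.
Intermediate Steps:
Y = 0
W(a) = 2*a*(149 + a)/5 (W(a) = ((a + a)*(a + 149))/5 = ((2*a)*(149 + a))/5 = (2*a*(149 + a))/5 = 2*a*(149 + a)/5)
(W(-91) + ((Y - 2)/(-10 - 29) - 90)²) + 9296 = ((⅖)*(-91)*(149 - 91) + ((0 - 2)/(-10 - 29) - 90)²) + 9296 = ((⅖)*(-91)*58 + (-2/(-39) - 90)²) + 9296 = (-10556/5 + (-2*(-1/39) - 90)²) + 9296 = (-10556/5 + (2/39 - 90)²) + 9296 = (-10556/5 + (-3508/39)²) + 9296 = (-10556/5 + 12306064/1521) + 9296 = 45474644/7605 + 9296 = 116170724/7605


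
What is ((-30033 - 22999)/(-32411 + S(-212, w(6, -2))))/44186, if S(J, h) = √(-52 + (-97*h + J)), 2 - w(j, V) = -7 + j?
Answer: 214852519/5802027626317 + 6629*I*√555/5802027626317 ≈ 3.7031e-5 + 2.6916e-8*I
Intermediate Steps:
w(j, V) = 9 - j (w(j, V) = 2 - (-7 + j) = 2 + (7 - j) = 9 - j)
S(J, h) = √(-52 + J - 97*h) (S(J, h) = √(-52 + (J - 97*h)) = √(-52 + J - 97*h))
((-30033 - 22999)/(-32411 + S(-212, w(6, -2))))/44186 = ((-30033 - 22999)/(-32411 + √(-52 - 212 - 97*(9 - 1*6))))/44186 = -53032/(-32411 + √(-52 - 212 - 97*(9 - 6)))*(1/44186) = -53032/(-32411 + √(-52 - 212 - 97*3))*(1/44186) = -53032/(-32411 + √(-52 - 212 - 291))*(1/44186) = -53032/(-32411 + √(-555))*(1/44186) = -53032/(-32411 + I*√555)*(1/44186) = -26516/(22093*(-32411 + I*√555))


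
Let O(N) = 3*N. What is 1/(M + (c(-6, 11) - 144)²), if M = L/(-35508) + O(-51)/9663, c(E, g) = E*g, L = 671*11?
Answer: 10397388/458522484881 ≈ 2.2676e-5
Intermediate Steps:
L = 7381
M = -2325919/10397388 (M = 7381/(-35508) + (3*(-51))/9663 = 7381*(-1/35508) - 153*1/9663 = -671/3228 - 51/3221 = -2325919/10397388 ≈ -0.22370)
1/(M + (c(-6, 11) - 144)²) = 1/(-2325919/10397388 + (-6*11 - 144)²) = 1/(-2325919/10397388 + (-66 - 144)²) = 1/(-2325919/10397388 + (-210)²) = 1/(-2325919/10397388 + 44100) = 1/(458522484881/10397388) = 10397388/458522484881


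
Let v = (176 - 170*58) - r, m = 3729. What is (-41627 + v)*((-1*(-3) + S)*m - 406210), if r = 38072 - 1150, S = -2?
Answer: 35512106073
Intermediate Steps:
r = 36922
v = -46606 (v = (176 - 170*58) - 1*36922 = (176 - 9860) - 36922 = -9684 - 36922 = -46606)
(-41627 + v)*((-1*(-3) + S)*m - 406210) = (-41627 - 46606)*((-1*(-3) - 2)*3729 - 406210) = -88233*((3 - 2)*3729 - 406210) = -88233*(1*3729 - 406210) = -88233*(3729 - 406210) = -88233*(-402481) = 35512106073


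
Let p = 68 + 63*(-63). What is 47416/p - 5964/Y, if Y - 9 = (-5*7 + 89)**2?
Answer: -53985788/3803475 ≈ -14.194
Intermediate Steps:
Y = 2925 (Y = 9 + (-5*7 + 89)**2 = 9 + (-35 + 89)**2 = 9 + 54**2 = 9 + 2916 = 2925)
p = -3901 (p = 68 - 3969 = -3901)
47416/p - 5964/Y = 47416/(-3901) - 5964/2925 = 47416*(-1/3901) - 5964*1/2925 = -47416/3901 - 1988/975 = -53985788/3803475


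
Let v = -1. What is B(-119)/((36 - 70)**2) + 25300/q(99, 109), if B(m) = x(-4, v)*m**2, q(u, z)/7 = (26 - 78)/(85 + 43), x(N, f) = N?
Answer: -814059/91 ≈ -8945.7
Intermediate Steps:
q(u, z) = -91/32 (q(u, z) = 7*((26 - 78)/(85 + 43)) = 7*(-52/128) = 7*(-52*1/128) = 7*(-13/32) = -91/32)
B(m) = -4*m**2
B(-119)/((36 - 70)**2) + 25300/q(99, 109) = (-4*(-119)**2)/((36 - 70)**2) + 25300/(-91/32) = (-4*14161)/((-34)**2) + 25300*(-32/91) = -56644/1156 - 809600/91 = -56644*1/1156 - 809600/91 = -49 - 809600/91 = -814059/91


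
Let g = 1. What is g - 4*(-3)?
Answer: 13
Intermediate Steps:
g - 4*(-3) = 1 - 4*(-3) = 1 + 12 = 13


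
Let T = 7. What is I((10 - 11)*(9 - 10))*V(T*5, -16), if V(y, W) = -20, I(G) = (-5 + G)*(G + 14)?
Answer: 1200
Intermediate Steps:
I(G) = (-5 + G)*(14 + G)
I((10 - 11)*(9 - 10))*V(T*5, -16) = (-70 + ((10 - 11)*(9 - 10))² + 9*((10 - 11)*(9 - 10)))*(-20) = (-70 + (-1*(-1))² + 9*(-1*(-1)))*(-20) = (-70 + 1² + 9*1)*(-20) = (-70 + 1 + 9)*(-20) = -60*(-20) = 1200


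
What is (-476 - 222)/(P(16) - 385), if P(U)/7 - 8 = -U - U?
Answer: 698/553 ≈ 1.2622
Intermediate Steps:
P(U) = 56 - 14*U (P(U) = 56 + 7*(-U - U) = 56 + 7*(-2*U) = 56 - 14*U)
(-476 - 222)/(P(16) - 385) = (-476 - 222)/((56 - 14*16) - 385) = -698/((56 - 224) - 385) = -698/(-168 - 385) = -698/(-553) = -698*(-1/553) = 698/553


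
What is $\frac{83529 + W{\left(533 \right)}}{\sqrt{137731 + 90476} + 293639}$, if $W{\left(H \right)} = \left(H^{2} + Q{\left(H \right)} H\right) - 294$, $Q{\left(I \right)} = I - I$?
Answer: $\frac{53930326018}{43111817057} - \frac{183662 \sqrt{228207}}{43111817057} \approx 1.2489$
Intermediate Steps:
$Q{\left(I \right)} = 0$
$W{\left(H \right)} = -294 + H^{2}$ ($W{\left(H \right)} = \left(H^{2} + 0 H\right) - 294 = \left(H^{2} + 0\right) - 294 = H^{2} - 294 = -294 + H^{2}$)
$\frac{83529 + W{\left(533 \right)}}{\sqrt{137731 + 90476} + 293639} = \frac{83529 - \left(294 - 533^{2}\right)}{\sqrt{137731 + 90476} + 293639} = \frac{83529 + \left(-294 + 284089\right)}{\sqrt{228207} + 293639} = \frac{83529 + 283795}{293639 + \sqrt{228207}} = \frac{367324}{293639 + \sqrt{228207}}$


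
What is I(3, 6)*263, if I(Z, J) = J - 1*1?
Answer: 1315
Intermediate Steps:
I(Z, J) = -1 + J (I(Z, J) = J - 1 = -1 + J)
I(3, 6)*263 = (-1 + 6)*263 = 5*263 = 1315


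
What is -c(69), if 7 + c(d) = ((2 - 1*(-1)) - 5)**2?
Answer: 3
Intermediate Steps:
c(d) = -3 (c(d) = -7 + ((2 - 1*(-1)) - 5)**2 = -7 + ((2 + 1) - 5)**2 = -7 + (3 - 5)**2 = -7 + (-2)**2 = -7 + 4 = -3)
-c(69) = -1*(-3) = 3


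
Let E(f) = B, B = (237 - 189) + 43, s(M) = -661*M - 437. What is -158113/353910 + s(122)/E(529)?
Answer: -28709057173/32205810 ≈ -891.42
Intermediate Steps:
s(M) = -437 - 661*M
B = 91 (B = 48 + 43 = 91)
E(f) = 91
-158113/353910 + s(122)/E(529) = -158113/353910 + (-437 - 661*122)/91 = -158113*1/353910 + (-437 - 80642)*(1/91) = -158113/353910 - 81079*1/91 = -158113/353910 - 81079/91 = -28709057173/32205810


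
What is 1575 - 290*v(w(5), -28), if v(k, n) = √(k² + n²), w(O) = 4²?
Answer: 1575 - 1160*√65 ≈ -7777.2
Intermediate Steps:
w(O) = 16
1575 - 290*v(w(5), -28) = 1575 - 290*√(16² + (-28)²) = 1575 - 290*√(256 + 784) = 1575 - 1160*√65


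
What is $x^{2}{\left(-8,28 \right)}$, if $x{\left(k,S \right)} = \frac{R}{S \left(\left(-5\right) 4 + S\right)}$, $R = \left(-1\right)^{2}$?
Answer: $\frac{1}{50176} \approx 1.993 \cdot 10^{-5}$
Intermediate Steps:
$R = 1$
$x{\left(k,S \right)} = \frac{1}{S \left(-20 + S\right)}$ ($x{\left(k,S \right)} = 1 \frac{1}{S \left(\left(-5\right) 4 + S\right)} = 1 \frac{1}{S \left(-20 + S\right)} = \frac{1}{S \left(-20 + S\right)}$)
$x^{2}{\left(-8,28 \right)} = \left(\frac{1}{28 \left(-20 + 28\right)}\right)^{2} = \left(\frac{1}{28 \cdot 8}\right)^{2} = \left(\frac{1}{28} \cdot \frac{1}{8}\right)^{2} = \left(\frac{1}{224}\right)^{2} = \frac{1}{50176}$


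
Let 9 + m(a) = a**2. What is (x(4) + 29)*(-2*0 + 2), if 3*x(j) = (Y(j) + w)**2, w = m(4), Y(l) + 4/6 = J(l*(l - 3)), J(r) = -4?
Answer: 1664/27 ≈ 61.630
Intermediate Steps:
m(a) = -9 + a**2
Y(l) = -14/3 (Y(l) = -2/3 - 4 = -14/3)
w = 7 (w = -9 + 4**2 = -9 + 16 = 7)
x(j) = 49/27 (x(j) = (-14/3 + 7)**2/3 = (7/3)**2/3 = (1/3)*(49/9) = 49/27)
(x(4) + 29)*(-2*0 + 2) = (49/27 + 29)*(-2*0 + 2) = 832*(0 + 2)/27 = (832/27)*2 = 1664/27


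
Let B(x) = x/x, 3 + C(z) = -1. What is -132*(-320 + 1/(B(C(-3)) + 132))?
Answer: 5617788/133 ≈ 42239.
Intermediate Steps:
C(z) = -4 (C(z) = -3 - 1 = -4)
B(x) = 1
-132*(-320 + 1/(B(C(-3)) + 132)) = -132*(-320 + 1/(1 + 132)) = -132*(-320 + 1/133) = -132*(-42559/133) = 5617788/133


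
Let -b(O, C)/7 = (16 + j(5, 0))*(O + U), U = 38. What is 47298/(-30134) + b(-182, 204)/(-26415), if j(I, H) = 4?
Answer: -20631979/8844329 ≈ -2.3328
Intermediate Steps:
b(O, C) = -5320 - 140*O (b(O, C) = -7*(16 + 4)*(O + 38) = -140*(38 + O) = -7*(760 + 20*O) = -5320 - 140*O)
47298/(-30134) + b(-182, 204)/(-26415) = 47298/(-30134) + (-5320 - 140*(-182))/(-26415) = 47298*(-1/30134) + (-5320 + 25480)*(-1/26415) = -23649/15067 + 20160*(-1/26415) = -23649/15067 - 448/587 = -20631979/8844329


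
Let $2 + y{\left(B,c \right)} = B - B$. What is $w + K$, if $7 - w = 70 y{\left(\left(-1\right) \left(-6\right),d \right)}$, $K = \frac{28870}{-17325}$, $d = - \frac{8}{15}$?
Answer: $\frac{503581}{3465} \approx 145.33$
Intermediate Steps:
$d = - \frac{8}{15}$ ($d = \left(-8\right) \frac{1}{15} = - \frac{8}{15} \approx -0.53333$)
$y{\left(B,c \right)} = -2$ ($y{\left(B,c \right)} = -2 + \left(B - B\right) = -2 + 0 = -2$)
$K = - \frac{5774}{3465}$ ($K = 28870 \left(- \frac{1}{17325}\right) = - \frac{5774}{3465} \approx -1.6664$)
$w = 147$ ($w = 7 - 70 \left(-2\right) = 7 - -140 = 7 + 140 = 147$)
$w + K = 147 - \frac{5774}{3465} = \frac{503581}{3465}$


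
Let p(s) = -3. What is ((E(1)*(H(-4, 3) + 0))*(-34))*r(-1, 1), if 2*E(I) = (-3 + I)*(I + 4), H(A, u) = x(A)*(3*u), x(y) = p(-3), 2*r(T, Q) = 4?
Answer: -9180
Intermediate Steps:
r(T, Q) = 2 (r(T, Q) = (½)*4 = 2)
x(y) = -3
H(A, u) = -9*u
E(I) = (-3 + I)*(4 + I)/2 (E(I) = ((-3 + I)*(I + 4))/2 = ((-3 + I)*(4 + I))/2 = (-3 + I)*(4 + I)/2)
((E(1)*(H(-4, 3) + 0))*(-34))*r(-1, 1) = (((-6 + (½)*1 + (½)*1²)*(-9*3 + 0))*(-34))*2 = (((-6 + ½ + (½)*1)*(-27 + 0))*(-34))*2 = (((-6 + ½ + ½)*(-27))*(-34))*2 = (-5*(-27)*(-34))*2 = (135*(-34))*2 = -4590*2 = -9180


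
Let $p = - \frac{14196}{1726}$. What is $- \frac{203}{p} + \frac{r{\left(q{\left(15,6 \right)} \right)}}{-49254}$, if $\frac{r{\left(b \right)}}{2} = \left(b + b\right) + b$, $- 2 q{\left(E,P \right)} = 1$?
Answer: $\frac{102723575}{4161963} \approx 24.682$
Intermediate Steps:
$p = - \frac{7098}{863}$ ($p = \left(-14196\right) \frac{1}{1726} = - \frac{7098}{863} \approx -8.2248$)
$q{\left(E,P \right)} = - \frac{1}{2}$ ($q{\left(E,P \right)} = \left(- \frac{1}{2}\right) 1 = - \frac{1}{2}$)
$r{\left(b \right)} = 6 b$ ($r{\left(b \right)} = 2 \left(\left(b + b\right) + b\right) = 2 \left(2 b + b\right) = 2 \cdot 3 b = 6 b$)
$- \frac{203}{p} + \frac{r{\left(q{\left(15,6 \right)} \right)}}{-49254} = - \frac{203}{- \frac{7098}{863}} + \frac{6 \left(- \frac{1}{2}\right)}{-49254} = \left(-203\right) \left(- \frac{863}{7098}\right) - - \frac{1}{16418} = \frac{25027}{1014} + \frac{1}{16418} = \frac{102723575}{4161963}$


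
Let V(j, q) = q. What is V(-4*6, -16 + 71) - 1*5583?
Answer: -5528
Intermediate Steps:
V(-4*6, -16 + 71) - 1*5583 = (-16 + 71) - 1*5583 = 55 - 5583 = -5528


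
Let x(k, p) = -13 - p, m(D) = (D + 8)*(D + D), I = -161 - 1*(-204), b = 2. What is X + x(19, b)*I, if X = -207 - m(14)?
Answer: -1468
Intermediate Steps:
I = 43 (I = -161 + 204 = 43)
m(D) = 2*D*(8 + D) (m(D) = (8 + D)*(2*D) = 2*D*(8 + D))
X = -823 (X = -207 - 2*14*(8 + 14) = -207 - 2*14*22 = -207 - 1*616 = -207 - 616 = -823)
X + x(19, b)*I = -823 + (-13 - 1*2)*43 = -823 + (-13 - 2)*43 = -823 - 15*43 = -823 - 645 = -1468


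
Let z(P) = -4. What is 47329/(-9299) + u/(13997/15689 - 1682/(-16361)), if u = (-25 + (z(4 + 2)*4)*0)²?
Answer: 295949892222348/474981417137 ≈ 623.08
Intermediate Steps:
u = 625 (u = (-25 - 4*4*0)² = (-25 - 16*0)² = (-25 + 0)² = (-25)² = 625)
47329/(-9299) + u/(13997/15689 - 1682/(-16361)) = 47329/(-9299) + 625/(13997/15689 - 1682/(-16361)) = 47329*(-1/9299) + 625/(13997*(1/15689) - 1682*(-1/16361)) = -47329/9299 + 625/(13997/15689 + 1682/16361) = -47329/9299 + 625/(255393815/256687729) = -47329/9299 + 625*(256687729/255393815) = -47329/9299 + 32085966125/51078763 = 295949892222348/474981417137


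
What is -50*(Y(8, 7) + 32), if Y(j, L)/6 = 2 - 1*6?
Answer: -400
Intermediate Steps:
Y(j, L) = -24 (Y(j, L) = 6*(2 - 1*6) = 6*(2 - 6) = 6*(-4) = -24)
-50*(Y(8, 7) + 32) = -50*(-24 + 32) = -50*8 = -400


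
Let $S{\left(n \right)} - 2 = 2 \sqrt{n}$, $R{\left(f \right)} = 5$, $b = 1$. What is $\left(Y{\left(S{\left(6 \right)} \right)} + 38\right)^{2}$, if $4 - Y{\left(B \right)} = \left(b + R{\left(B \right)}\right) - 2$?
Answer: $1444$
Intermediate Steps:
$S{\left(n \right)} = 2 + 2 \sqrt{n}$
$Y{\left(B \right)} = 0$ ($Y{\left(B \right)} = 4 - \left(\left(1 + 5\right) - 2\right) = 4 - \left(6 - 2\right) = 4 - 4 = 0$)
$\left(Y{\left(S{\left(6 \right)} \right)} + 38\right)^{2} = \left(0 + 38\right)^{2} = 38^{2} = 1444$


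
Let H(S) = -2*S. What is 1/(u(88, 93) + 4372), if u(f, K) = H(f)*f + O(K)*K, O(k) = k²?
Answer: 1/793241 ≈ 1.2607e-6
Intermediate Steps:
u(f, K) = K³ - 2*f² (u(f, K) = (-2*f)*f + K²*K = -2*f² + K³ = K³ - 2*f²)
1/(u(88, 93) + 4372) = 1/((93³ - 2*88²) + 4372) = 1/((804357 - 2*7744) + 4372) = 1/((804357 - 15488) + 4372) = 1/(788869 + 4372) = 1/793241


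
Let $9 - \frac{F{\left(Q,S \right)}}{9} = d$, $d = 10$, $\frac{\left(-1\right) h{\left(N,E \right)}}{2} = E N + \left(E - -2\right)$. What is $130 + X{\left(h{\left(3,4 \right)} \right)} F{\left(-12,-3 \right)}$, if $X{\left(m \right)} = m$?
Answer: $454$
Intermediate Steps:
$h{\left(N,E \right)} = -4 - 2 E - 2 E N$ ($h{\left(N,E \right)} = - 2 \left(E N + \left(E - -2\right)\right) = - 2 \left(E N + \left(E + 2\right)\right) = - 2 \left(E N + \left(2 + E\right)\right) = - 2 \left(2 + E + E N\right) = -4 - 2 E - 2 E N$)
$F{\left(Q,S \right)} = -9$ ($F{\left(Q,S \right)} = 81 - 90 = -9$)
$130 + X{\left(h{\left(3,4 \right)} \right)} F{\left(-12,-3 \right)} = 130 + \left(-4 - 8 - 8 \cdot 3\right) \left(-9\right) = 130 + \left(-4 - 8 - 24\right) \left(-9\right) = 130 - -324 = 130 + 324 = 454$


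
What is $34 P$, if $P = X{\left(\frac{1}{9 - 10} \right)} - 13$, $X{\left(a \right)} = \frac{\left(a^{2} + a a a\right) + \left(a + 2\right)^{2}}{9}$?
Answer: $- \frac{3944}{9} \approx -438.22$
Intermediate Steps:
$X{\left(a \right)} = \frac{a^{2}}{9} + \frac{a^{3}}{9} + \frac{\left(2 + a\right)^{2}}{9}$ ($X{\left(a \right)} = \left(\left(a^{2} + a^{2} a\right) + \left(2 + a\right)^{2}\right) \frac{1}{9} = \left(\left(a^{2} + a^{3}\right) + \left(2 + a\right)^{2}\right) \frac{1}{9} = \left(a^{2} + a^{3} + \left(2 + a\right)^{2}\right) \frac{1}{9} = \frac{a^{2}}{9} + \frac{a^{3}}{9} + \frac{\left(2 + a\right)^{2}}{9}$)
$P = - \frac{116}{9}$ ($P = \left(\frac{\left(\frac{1}{9 - 10}\right)^{2}}{9} + \frac{\left(\frac{1}{9 - 10}\right)^{3}}{9} + \frac{\left(2 + \frac{1}{9 - 10}\right)^{2}}{9}\right) - 13 = \left(\frac{\left(\frac{1}{-1}\right)^{2}}{9} + \frac{\left(\frac{1}{-1}\right)^{3}}{9} + \frac{\left(2 + \frac{1}{-1}\right)^{2}}{9}\right) - 13 = \left(\frac{\left(-1\right)^{2}}{9} + \frac{\left(-1\right)^{3}}{9} + \frac{\left(2 - 1\right)^{2}}{9}\right) - 13 = \left(\frac{1}{9} \cdot 1 + \frac{1}{9} \left(-1\right) + \frac{1^{2}}{9}\right) - 13 = \left(\frac{1}{9} - \frac{1}{9} + \frac{1}{9} \cdot 1\right) - 13 = \left(\frac{1}{9} - \frac{1}{9} + \frac{1}{9}\right) - 13 = \frac{1}{9} - 13 = - \frac{116}{9} \approx -12.889$)
$34 P = 34 \left(- \frac{116}{9}\right) = - \frac{3944}{9}$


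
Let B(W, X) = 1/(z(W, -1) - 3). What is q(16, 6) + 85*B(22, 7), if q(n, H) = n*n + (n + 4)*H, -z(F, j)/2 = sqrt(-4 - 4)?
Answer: 15161/41 + 340*I*sqrt(2)/41 ≈ 369.78 + 11.728*I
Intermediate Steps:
z(F, j) = -4*I*sqrt(2) (z(F, j) = -2*sqrt(-4 - 4) = -4*I*sqrt(2))
B(W, X) = 1/(-3 - 4*I*sqrt(2)) (B(W, X) = 1/(-4*I*sqrt(2) - 3) = 1/(-3 - 4*I*sqrt(2)))
q(n, H) = n**2 + H*(4 + n) (q(n, H) = n**2 + (4 + n)*H = n**2 + H*(4 + n))
q(16, 6) + 85*B(22, 7) = (16**2 + 4*6 + 6*16) + 85*(I/(-3*I + 4*sqrt(2))) = (256 + 24 + 96) + 85*I/(-3*I + 4*sqrt(2)) = 376 + 85*I/(-3*I + 4*sqrt(2))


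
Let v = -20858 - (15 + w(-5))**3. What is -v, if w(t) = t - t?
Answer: 24233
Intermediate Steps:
w(t) = 0
v = -24233 (v = -20858 - (15 + 0)**3 = -20858 - 1*15**3 = -20858 - 1*3375 = -20858 - 3375 = -24233)
-v = -1*(-24233) = 24233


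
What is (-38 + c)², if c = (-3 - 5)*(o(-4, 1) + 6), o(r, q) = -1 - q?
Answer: 4900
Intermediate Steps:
c = -32 (c = (-3 - 5)*((-1 - 1*1) + 6) = -8*((-1 - 1) + 6) = -8*(-2 + 6) = -8*4 = -32)
(-38 + c)² = (-38 - 32)² = (-70)² = 4900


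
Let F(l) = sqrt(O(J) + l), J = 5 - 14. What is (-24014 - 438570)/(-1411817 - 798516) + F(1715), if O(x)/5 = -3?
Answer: 462584/2210333 + 10*sqrt(17) ≈ 41.440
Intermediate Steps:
J = -9
O(x) = -15 (O(x) = 5*(-3) = -15)
F(l) = sqrt(-15 + l)
(-24014 - 438570)/(-1411817 - 798516) + F(1715) = (-24014 - 438570)/(-1411817 - 798516) + sqrt(-15 + 1715) = -462584/(-2210333) + sqrt(1700) = -462584*(-1/2210333) + 10*sqrt(17) = 462584/2210333 + 10*sqrt(17)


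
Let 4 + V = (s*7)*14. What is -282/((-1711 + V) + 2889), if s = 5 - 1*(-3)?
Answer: -141/979 ≈ -0.14402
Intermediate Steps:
s = 8 (s = 5 + 3 = 8)
V = 780 (V = -4 + (8*7)*14 = -4 + 56*14 = -4 + 784 = 780)
-282/((-1711 + V) + 2889) = -282/((-1711 + 780) + 2889) = -282/(-931 + 2889) = -282/1958 = -282*1/1958 = -141/979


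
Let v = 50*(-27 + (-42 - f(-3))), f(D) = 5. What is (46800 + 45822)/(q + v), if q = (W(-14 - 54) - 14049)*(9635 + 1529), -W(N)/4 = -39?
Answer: -46311/77552576 ≈ -0.00059716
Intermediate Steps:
W(N) = 156 (W(N) = -4*(-39) = 156)
v = -3700 (v = 50*(-27 + (-42 - 1*5)) = 50*(-27 + (-42 - 5)) = 50*(-27 - 47) = 50*(-74) = -3700)
q = -155101452 (q = (156 - 14049)*(9635 + 1529) = -13893*11164 = -155101452)
(46800 + 45822)/(q + v) = (46800 + 45822)/(-155101452 - 3700) = 92622/(-155105152) = 92622*(-1/155105152) = -46311/77552576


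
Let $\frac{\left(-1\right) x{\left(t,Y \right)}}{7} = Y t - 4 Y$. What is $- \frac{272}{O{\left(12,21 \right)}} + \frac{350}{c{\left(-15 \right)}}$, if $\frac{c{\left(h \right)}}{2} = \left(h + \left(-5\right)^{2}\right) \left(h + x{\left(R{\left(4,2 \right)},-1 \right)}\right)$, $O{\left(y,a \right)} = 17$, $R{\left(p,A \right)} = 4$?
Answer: $- \frac{103}{6} \approx -17.167$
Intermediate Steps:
$x{\left(t,Y \right)} = 28 Y - 7 Y t$ ($x{\left(t,Y \right)} = - 7 \left(Y t - 4 Y\right) = - 7 \left(- 4 Y + Y t\right) = 28 Y - 7 Y t$)
$c{\left(h \right)} = 2 h \left(25 + h\right)$ ($c{\left(h \right)} = 2 \left(h + \left(-5\right)^{2}\right) \left(h + 7 \left(-1\right) \left(4 - 4\right)\right) = 2 \left(h + 25\right) \left(h + 7 \left(-1\right) \left(4 - 4\right)\right) = 2 \left(25 + h\right) \left(h + 7 \left(-1\right) 0\right) = 2 \left(25 + h\right) \left(h + 0\right) = 2 \left(25 + h\right) h = 2 h \left(25 + h\right)$)
$- \frac{272}{O{\left(12,21 \right)}} + \frac{350}{c{\left(-15 \right)}} = - \frac{272}{17} + \frac{350}{2 \left(-15\right) \left(25 - 15\right)} = \left(-272\right) \frac{1}{17} + \frac{350}{2 \left(-15\right) 10} = -16 + \frac{350}{-300} = -16 + 350 \left(- \frac{1}{300}\right) = -16 - \frac{7}{6} = - \frac{103}{6}$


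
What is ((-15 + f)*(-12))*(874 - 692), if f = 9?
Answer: 13104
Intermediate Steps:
((-15 + f)*(-12))*(874 - 692) = ((-15 + 9)*(-12))*(874 - 692) = -6*(-12)*182 = 72*182 = 13104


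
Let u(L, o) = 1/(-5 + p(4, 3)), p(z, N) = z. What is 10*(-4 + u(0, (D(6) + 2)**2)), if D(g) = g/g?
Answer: -50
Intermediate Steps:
D(g) = 1
u(L, o) = -1 (u(L, o) = 1/(-5 + 4) = 1/(-1) = -1)
10*(-4 + u(0, (D(6) + 2)**2)) = 10*(-4 - 1) = 10*(-5) = -50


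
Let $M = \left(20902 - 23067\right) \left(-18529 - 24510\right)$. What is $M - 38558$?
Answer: $93140877$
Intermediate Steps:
$M = 93179435$ ($M = \left(-2165\right) \left(-43039\right) = 93179435$)
$M - 38558 = 93179435 - 38558 = 93140877$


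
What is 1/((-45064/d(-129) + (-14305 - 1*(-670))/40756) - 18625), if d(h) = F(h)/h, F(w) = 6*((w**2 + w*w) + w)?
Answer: -31422876/584343263893 ≈ -5.3775e-5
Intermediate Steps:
F(w) = 6*w + 12*w**2 (F(w) = 6*((w**2 + w**2) + w) = 6*(2*w**2 + w) = 6*(w + 2*w**2) = 6*w + 12*w**2)
d(h) = 6 + 12*h (d(h) = (6*h*(1 + 2*h))/h = 6 + 12*h)
1/((-45064/d(-129) + (-14305 - 1*(-670))/40756) - 18625) = 1/((-45064/(6 + 12*(-129)) + (-14305 - 1*(-670))/40756) - 18625) = 1/((-45064/(6 - 1548) + (-14305 + 670)*(1/40756)) - 18625) = 1/((-45064/(-1542) - 13635*1/40756) - 18625) = 1/((-45064*(-1/1542) - 13635/40756) - 18625) = 1/((22532/771 - 13635/40756) - 18625) = 1/(907801607/31422876 - 18625) = 1/(-584343263893/31422876) = -31422876/584343263893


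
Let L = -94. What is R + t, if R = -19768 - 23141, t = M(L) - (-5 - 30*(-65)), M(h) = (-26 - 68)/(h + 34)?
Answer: -1345573/30 ≈ -44852.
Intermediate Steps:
M(h) = -94/(34 + h)
t = -58303/30 (t = -94/(34 - 94) - (-5 - 30*(-65)) = -94/(-60) - (-5 + 1950) = -94*(-1/60) - 1*1945 = 47/30 - 1945 = -58303/30 ≈ -1943.4)
R = -42909
R + t = -42909 - 58303/30 = -1345573/30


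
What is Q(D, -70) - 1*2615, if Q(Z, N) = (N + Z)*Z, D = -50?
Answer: 3385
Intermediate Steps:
Q(Z, N) = Z*(N + Z)
Q(D, -70) - 1*2615 = -50*(-70 - 50) - 1*2615 = -50*(-120) - 2615 = 6000 - 2615 = 3385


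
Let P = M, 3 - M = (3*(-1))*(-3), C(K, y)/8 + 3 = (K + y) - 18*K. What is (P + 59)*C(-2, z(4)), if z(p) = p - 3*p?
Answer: 9752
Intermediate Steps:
z(p) = -2*p
C(K, y) = -24 - 136*K + 8*y (C(K, y) = -24 + 8*((K + y) - 18*K) = -24 + 8*(y - 17*K) = -24 + (-136*K + 8*y) = -24 - 136*K + 8*y)
M = -6 (M = 3 - 3*(-1)*(-3) = 3 - (-3)*(-3) = 3 - 1*9 = 3 - 9 = -6)
P = -6
(P + 59)*C(-2, z(4)) = (-6 + 59)*(-24 - 136*(-2) + 8*(-2*4)) = 53*(-24 + 272 + 8*(-8)) = 53*(-24 + 272 - 64) = 53*184 = 9752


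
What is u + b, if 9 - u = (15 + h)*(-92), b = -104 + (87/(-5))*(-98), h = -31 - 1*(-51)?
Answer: 24151/5 ≈ 4830.2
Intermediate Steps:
h = 20 (h = -31 + 51 = 20)
b = 8006/5 (b = -104 + (87*(-1/5))*(-98) = -104 - 87/5*(-98) = -104 + 8526/5 = 8006/5 ≈ 1601.2)
u = 3229 (u = 9 - (15 + 20)*(-92) = 9 - 35*(-92) = 9 - 1*(-3220) = 9 + 3220 = 3229)
u + b = 3229 + 8006/5 = 24151/5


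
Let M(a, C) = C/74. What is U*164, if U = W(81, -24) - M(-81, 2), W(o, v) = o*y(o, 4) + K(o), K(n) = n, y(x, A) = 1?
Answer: 982852/37 ≈ 26564.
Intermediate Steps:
M(a, C) = C/74 (M(a, C) = C*(1/74) = C/74)
W(o, v) = 2*o (W(o, v) = o*1 + o = o + o = 2*o)
U = 5993/37 (U = 2*81 - 2/74 = 162 - 1*1/37 = 162 - 1/37 = 5993/37 ≈ 161.97)
U*164 = (5993/37)*164 = 982852/37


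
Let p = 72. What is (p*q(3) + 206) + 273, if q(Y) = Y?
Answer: 695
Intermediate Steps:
(p*q(3) + 206) + 273 = (72*3 + 206) + 273 = (216 + 206) + 273 = 422 + 273 = 695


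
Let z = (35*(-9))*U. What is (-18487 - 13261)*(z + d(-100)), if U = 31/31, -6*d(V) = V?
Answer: 28414460/3 ≈ 9.4715e+6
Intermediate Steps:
d(V) = -V/6
U = 1 (U = 31*(1/31) = 1)
z = -315 (z = (35*(-9))*1 = -315*1 = -315)
(-18487 - 13261)*(z + d(-100)) = (-18487 - 13261)*(-315 - ⅙*(-100)) = -31748*(-315 + 50/3) = -31748*(-895/3) = 28414460/3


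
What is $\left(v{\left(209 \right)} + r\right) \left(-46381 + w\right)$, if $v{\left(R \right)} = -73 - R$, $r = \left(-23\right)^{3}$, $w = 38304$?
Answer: $100550573$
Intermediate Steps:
$r = -12167$
$\left(v{\left(209 \right)} + r\right) \left(-46381 + w\right) = \left(\left(-73 - 209\right) - 12167\right) \left(-46381 + 38304\right) = \left(\left(-73 - 209\right) - 12167\right) \left(-8077\right) = \left(-282 - 12167\right) \left(-8077\right) = \left(-12449\right) \left(-8077\right) = 100550573$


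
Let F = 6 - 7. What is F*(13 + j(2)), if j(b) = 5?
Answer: -18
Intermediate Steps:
F = -1
F*(13 + j(2)) = -(13 + 5) = -1*18 = -18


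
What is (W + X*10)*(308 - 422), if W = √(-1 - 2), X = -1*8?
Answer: 9120 - 114*I*√3 ≈ 9120.0 - 197.45*I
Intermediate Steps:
X = -8
W = I*√3 (W = √(-3) = I*√3 ≈ 1.732*I)
(W + X*10)*(308 - 422) = (I*√3 - 8*10)*(308 - 422) = (I*√3 - 80)*(-114) = (-80 + I*√3)*(-114) = 9120 - 114*I*√3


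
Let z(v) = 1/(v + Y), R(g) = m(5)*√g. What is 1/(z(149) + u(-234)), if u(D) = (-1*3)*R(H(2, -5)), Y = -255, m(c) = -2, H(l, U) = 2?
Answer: 106/808991 + 67416*√2/808991 ≈ 0.11798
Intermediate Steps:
R(g) = -2*√g
u(D) = 6*√2 (u(D) = (-1*3)*(-2*√2) = -(-6)*√2 = 6*√2)
z(v) = 1/(-255 + v) (z(v) = 1/(v - 255) = 1/(-255 + v))
1/(z(149) + u(-234)) = 1/(1/(-255 + 149) + 6*√2) = 1/(1/(-106) + 6*√2) = 1/(-1/106 + 6*√2)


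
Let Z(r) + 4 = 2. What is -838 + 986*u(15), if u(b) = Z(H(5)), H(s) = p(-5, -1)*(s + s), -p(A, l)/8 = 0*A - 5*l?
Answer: -2810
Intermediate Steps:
p(A, l) = 40*l (p(A, l) = -8*(0*A - 5*l) = -8*(0 - 5*l) = -(-40)*l = 40*l)
H(s) = -80*s (H(s) = (40*(-1))*(s + s) = -80*s)
Z(r) = -2 (Z(r) = -4 + 2 = -2)
u(b) = -2
-838 + 986*u(15) = -838 + 986*(-2) = -838 - 1972 = -2810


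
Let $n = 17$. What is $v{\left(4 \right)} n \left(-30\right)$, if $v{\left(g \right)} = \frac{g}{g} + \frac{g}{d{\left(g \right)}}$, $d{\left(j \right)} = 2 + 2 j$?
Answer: $-714$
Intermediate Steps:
$v{\left(g \right)} = 1 + \frac{g}{2 + 2 g}$ ($v{\left(g \right)} = \frac{g}{g} + \frac{g}{2 + 2 g} = 1 + \frac{g}{2 + 2 g}$)
$v{\left(4 \right)} n \left(-30\right) = \frac{2 + 3 \cdot 4}{2 \left(1 + 4\right)} 17 \left(-30\right) = \frac{2 + 12}{2 \cdot 5} \cdot 17 \left(-30\right) = \frac{1}{2} \cdot \frac{1}{5} \cdot 14 \cdot 17 \left(-30\right) = \frac{7}{5} \cdot 17 \left(-30\right) = \frac{119}{5} \left(-30\right) = -714$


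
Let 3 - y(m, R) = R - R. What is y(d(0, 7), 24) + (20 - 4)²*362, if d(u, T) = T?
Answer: 92675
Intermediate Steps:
y(m, R) = 3 (y(m, R) = 3 - (R - R) = 3 - 1*0 = 3 + 0 = 3)
y(d(0, 7), 24) + (20 - 4)²*362 = 3 + (20 - 4)²*362 = 3 + 16²*362 = 3 + 256*362 = 3 + 92672 = 92675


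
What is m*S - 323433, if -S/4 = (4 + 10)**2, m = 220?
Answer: -495913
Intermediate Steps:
S = -784 (S = -4*(4 + 10)**2 = -4*14**2 = -4*196 = -784)
m*S - 323433 = 220*(-784) - 323433 = -172480 - 323433 = -495913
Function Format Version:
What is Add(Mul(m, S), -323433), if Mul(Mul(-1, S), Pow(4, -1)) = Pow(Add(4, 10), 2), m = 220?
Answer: -495913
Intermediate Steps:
S = -784 (S = Mul(-4, Pow(Add(4, 10), 2)) = Mul(-4, Pow(14, 2)) = Mul(-4, 196) = -784)
Add(Mul(m, S), -323433) = Add(Mul(220, -784), -323433) = Add(-172480, -323433) = -495913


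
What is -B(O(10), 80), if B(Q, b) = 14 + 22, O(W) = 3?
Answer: -36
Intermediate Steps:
B(Q, b) = 36
-B(O(10), 80) = -1*36 = -36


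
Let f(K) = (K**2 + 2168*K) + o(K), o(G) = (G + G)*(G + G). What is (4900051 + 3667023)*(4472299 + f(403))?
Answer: 52756452911552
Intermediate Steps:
o(G) = 4*G**2 (o(G) = (2*G)*(2*G) = 4*G**2)
f(K) = 5*K**2 + 2168*K (f(K) = (K**2 + 2168*K) + 4*K**2 = 5*K**2 + 2168*K)
(4900051 + 3667023)*(4472299 + f(403)) = (4900051 + 3667023)*(4472299 + 403*(2168 + 5*403)) = 8567074*(4472299 + 403*(2168 + 2015)) = 8567074*(4472299 + 403*4183) = 8567074*(4472299 + 1685749) = 8567074*6158048 = 52756452911552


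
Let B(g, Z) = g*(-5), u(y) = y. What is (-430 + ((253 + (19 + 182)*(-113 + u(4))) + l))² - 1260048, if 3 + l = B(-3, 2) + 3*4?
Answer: 485471796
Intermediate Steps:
B(g, Z) = -5*g
l = 24 (l = -3 + (-5*(-3) + 3*4) = -3 + (15 + 12) = -3 + 27 = 24)
(-430 + ((253 + (19 + 182)*(-113 + u(4))) + l))² - 1260048 = (-430 + ((253 + (19 + 182)*(-113 + 4)) + 24))² - 1260048 = (-430 + ((253 + 201*(-109)) + 24))² - 1260048 = (-430 + ((253 - 21909) + 24))² - 1260048 = (-430 + (-21656 + 24))² - 1260048 = (-430 - 21632)² - 1260048 = (-22062)² - 1260048 = 486731844 - 1260048 = 485471796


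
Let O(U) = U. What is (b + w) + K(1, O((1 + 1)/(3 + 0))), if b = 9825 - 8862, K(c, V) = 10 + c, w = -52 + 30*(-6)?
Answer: 742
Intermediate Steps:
w = -232 (w = -52 - 180 = -232)
b = 963
(b + w) + K(1, O((1 + 1)/(3 + 0))) = (963 - 232) + (10 + 1) = 731 + 11 = 742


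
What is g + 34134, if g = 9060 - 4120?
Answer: 39074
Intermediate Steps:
g = 4940
g + 34134 = 4940 + 34134 = 39074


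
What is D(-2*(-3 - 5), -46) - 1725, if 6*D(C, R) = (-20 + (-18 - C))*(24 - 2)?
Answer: -1923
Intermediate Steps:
D(C, R) = -418/3 - 11*C/3 (D(C, R) = ((-20 + (-18 - C))*(24 - 2))/6 = ((-38 - C)*22)/6 = (-836 - 22*C)/6 = -418/3 - 11*C/3)
D(-2*(-3 - 5), -46) - 1725 = (-418/3 - (-22)*(-3 - 5)/3) - 1725 = (-418/3 - (-22)*(-8)/3) - 1725 = (-418/3 - 11/3*16) - 1725 = (-418/3 - 176/3) - 1725 = -198 - 1725 = -1923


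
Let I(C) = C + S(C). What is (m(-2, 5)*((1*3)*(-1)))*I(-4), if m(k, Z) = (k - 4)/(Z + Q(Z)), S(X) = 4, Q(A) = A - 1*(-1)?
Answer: 0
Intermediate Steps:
Q(A) = 1 + A (Q(A) = A + 1 = 1 + A)
m(k, Z) = (-4 + k)/(1 + 2*Z) (m(k, Z) = (k - 4)/(Z + (1 + Z)) = (-4 + k)/(1 + 2*Z))
I(C) = 4 + C (I(C) = C + 4 = 4 + C)
(m(-2, 5)*((1*3)*(-1)))*I(-4) = (((-4 - 2)/(1 + 2*5))*((1*3)*(-1)))*(4 - 4) = ((-6/(1 + 10))*(3*(-1)))*0 = ((-6/11)*(-3))*0 = (((1/11)*(-6))*(-3))*0 = -6/11*(-3)*0 = (18/11)*0 = 0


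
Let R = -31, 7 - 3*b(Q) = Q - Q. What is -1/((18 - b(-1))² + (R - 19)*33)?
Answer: 9/12641 ≈ 0.00071197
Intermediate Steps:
b(Q) = 7/3 (b(Q) = 7/3 - (Q - Q)/3 = 7/3 - ⅓*0 = 7/3 + 0 = 7/3)
-1/((18 - b(-1))² + (R - 19)*33) = -1/((18 - 1*7/3)² + (-31 - 19)*33) = -1/((18 - 7/3)² - 50*33) = -1/((47/3)² - 1650) = -1/(2209/9 - 1650) = -1/(-12641/9) = -1*(-9/12641) = 9/12641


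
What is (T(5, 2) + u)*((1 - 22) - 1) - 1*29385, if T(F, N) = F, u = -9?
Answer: -29297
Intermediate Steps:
(T(5, 2) + u)*((1 - 22) - 1) - 1*29385 = (5 - 9)*((1 - 22) - 1) - 1*29385 = -4*(-21 - 1) - 29385 = -4*(-22) - 29385 = 88 - 29385 = -29297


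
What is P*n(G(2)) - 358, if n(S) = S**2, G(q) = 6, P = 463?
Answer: 16310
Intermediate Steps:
P*n(G(2)) - 358 = 463*6**2 - 358 = 463*36 - 358 = 16668 - 358 = 16310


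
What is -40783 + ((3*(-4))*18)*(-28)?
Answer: -34735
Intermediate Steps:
-40783 + ((3*(-4))*18)*(-28) = -40783 - 12*18*(-28) = -40783 - 216*(-28) = -40783 + 6048 = -34735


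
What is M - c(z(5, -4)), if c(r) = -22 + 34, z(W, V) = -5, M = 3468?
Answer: 3456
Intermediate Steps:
c(r) = 12
M - c(z(5, -4)) = 3468 - 1*12 = 3468 - 12 = 3456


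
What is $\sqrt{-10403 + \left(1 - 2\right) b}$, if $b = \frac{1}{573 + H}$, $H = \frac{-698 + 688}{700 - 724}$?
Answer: $\frac{i \sqrt{492563001455}}{6881} \approx 102.0 i$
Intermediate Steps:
$H = \frac{5}{12}$ ($H = - \frac{10}{-24} = \left(-10\right) \left(- \frac{1}{24}\right) = \frac{5}{12} \approx 0.41667$)
$b = \frac{12}{6881}$ ($b = \frac{1}{573 + \frac{5}{12}} = \frac{1}{\frac{6881}{12}} = \frac{12}{6881} \approx 0.0017439$)
$\sqrt{-10403 + \left(1 - 2\right) b} = \sqrt{-10403 + \left(1 - 2\right) \frac{12}{6881}} = \sqrt{-10403 - \frac{12}{6881}} = \sqrt{- \frac{71583055}{6881}} = \frac{i \sqrt{492563001455}}{6881}$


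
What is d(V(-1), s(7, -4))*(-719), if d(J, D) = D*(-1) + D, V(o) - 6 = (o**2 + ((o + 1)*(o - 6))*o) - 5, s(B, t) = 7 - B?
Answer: 0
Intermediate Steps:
V(o) = 1 + o**2 + o*(1 + o)*(-6 + o) (V(o) = 6 + ((o**2 + ((o + 1)*(o - 6))*o) - 5) = 6 + ((o**2 + ((1 + o)*(-6 + o))*o) - 5) = 6 + ((o**2 + o*(1 + o)*(-6 + o)) - 5) = 6 + (-5 + o**2 + o*(1 + o)*(-6 + o)) = 1 + o**2 + o*(1 + o)*(-6 + o))
d(J, D) = 0 (d(J, D) = -D + D = 0)
d(V(-1), s(7, -4))*(-719) = 0*(-719) = 0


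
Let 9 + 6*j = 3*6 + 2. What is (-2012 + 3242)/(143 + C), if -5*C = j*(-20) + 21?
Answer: 9225/1096 ≈ 8.4170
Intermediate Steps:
j = 11/6 (j = -3/2 + (3*6 + 2)/6 = -3/2 + (18 + 2)/6 = -3/2 + (⅙)*20 = -3/2 + 10/3 = 11/6 ≈ 1.8333)
C = 47/15 (C = -((11/6)*(-20) + 21)/5 = -(-110/3 + 21)/5 = -⅕*(-47/3) = 47/15 ≈ 3.1333)
(-2012 + 3242)/(143 + C) = (-2012 + 3242)/(143 + 47/15) = 1230/(2192/15) = 1230*(15/2192) = 9225/1096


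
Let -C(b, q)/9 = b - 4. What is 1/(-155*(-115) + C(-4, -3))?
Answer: 1/17897 ≈ 5.5875e-5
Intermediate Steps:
C(b, q) = 36 - 9*b (C(b, q) = -9*(b - 4) = -9*(-4 + b) = 36 - 9*b)
1/(-155*(-115) + C(-4, -3)) = 1/(-155*(-115) + (36 - 9*(-4))) = 1/(17825 + (36 + 36)) = 1/(17825 + 72) = 1/17897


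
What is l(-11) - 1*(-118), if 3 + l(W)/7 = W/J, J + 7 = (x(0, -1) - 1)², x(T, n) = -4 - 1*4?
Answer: 7101/74 ≈ 95.959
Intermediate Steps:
x(T, n) = -8 (x(T, n) = -4 - 4 = -8)
J = 74 (J = -7 + (-8 - 1)² = -7 + (-9)² = -7 + 81 = 74)
l(W) = -21 + 7*W/74 (l(W) = -21 + 7*(W/74) = -21 + 7*W/74)
l(-11) - 1*(-118) = (-21 + (7/74)*(-11)) - 1*(-118) = (-21 - 77/74) + 118 = -1631/74 + 118 = 7101/74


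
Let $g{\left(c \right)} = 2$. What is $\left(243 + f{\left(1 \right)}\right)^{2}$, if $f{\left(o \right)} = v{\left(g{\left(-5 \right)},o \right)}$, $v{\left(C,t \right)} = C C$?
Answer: $61009$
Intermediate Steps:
$v{\left(C,t \right)} = C^{2}$
$f{\left(o \right)} = 4$ ($f{\left(o \right)} = 2^{2} = 4$)
$\left(243 + f{\left(1 \right)}\right)^{2} = \left(243 + 4\right)^{2} = 247^{2} = 61009$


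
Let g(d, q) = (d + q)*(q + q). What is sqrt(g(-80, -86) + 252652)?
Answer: 22*sqrt(581) ≈ 530.29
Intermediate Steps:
g(d, q) = 2*q*(d + q) (g(d, q) = (d + q)*(2*q) = 2*q*(d + q))
sqrt(g(-80, -86) + 252652) = sqrt(2*(-86)*(-80 - 86) + 252652) = sqrt(2*(-86)*(-166) + 252652) = sqrt(28552 + 252652) = sqrt(281204) = 22*sqrt(581)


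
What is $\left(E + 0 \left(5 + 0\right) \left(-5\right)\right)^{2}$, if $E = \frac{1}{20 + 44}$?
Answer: $\frac{1}{4096} \approx 0.00024414$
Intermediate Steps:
$E = \frac{1}{64} \approx 0.015625$
$\left(E + 0 \left(5 + 0\right) \left(-5\right)\right)^{2} = \left(\frac{1}{64} + 0 \left(5 + 0\right) \left(-5\right)\right)^{2} = \left(\frac{1}{64} + 0 \cdot 5 \left(-5\right)\right)^{2} = \left(\frac{1}{64} + 0 \left(-5\right)\right)^{2} = \left(\frac{1}{64} + 0\right)^{2} = \left(\frac{1}{64}\right)^{2} = \frac{1}{4096}$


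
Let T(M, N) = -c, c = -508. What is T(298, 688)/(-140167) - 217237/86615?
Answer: -30493458999/12140564705 ≈ -2.5117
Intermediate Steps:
T(M, N) = 508 (T(M, N) = -1*(-508) = 508)
T(298, 688)/(-140167) - 217237/86615 = 508/(-140167) - 217237/86615 = 508*(-1/140167) - 217237*1/86615 = -508/140167 - 217237/86615 = -30493458999/12140564705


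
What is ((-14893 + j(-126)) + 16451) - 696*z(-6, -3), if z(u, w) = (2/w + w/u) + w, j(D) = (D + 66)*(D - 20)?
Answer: 12522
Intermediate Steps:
j(D) = (-20 + D)*(66 + D) (j(D) = (66 + D)*(-20 + D) = (-20 + D)*(66 + D))
z(u, w) = w + 2/w + w/u
((-14893 + j(-126)) + 16451) - 696*z(-6, -3) = ((-14893 + (-1320 + (-126)**2 + 46*(-126))) + 16451) - 696*(-3 + 2/(-3) - 3/(-6)) = ((-14893 + (-1320 + 15876 - 5796)) + 16451) - 696*(-3 + 2*(-1/3) - 3*(-1/6)) = ((-14893 + 8760) + 16451) - 696*(-3 - 2/3 + 1/2) = (-6133 + 16451) - 696*(-19)/6 = 10318 - 1*(-2204) = 10318 + 2204 = 12522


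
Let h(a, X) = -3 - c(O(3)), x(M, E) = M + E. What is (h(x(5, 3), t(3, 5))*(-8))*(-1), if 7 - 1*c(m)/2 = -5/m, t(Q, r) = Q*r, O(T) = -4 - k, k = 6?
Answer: -128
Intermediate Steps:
O(T) = -10 (O(T) = -4 - 1*6 = -4 - 6 = -10)
x(M, E) = E + M
c(m) = 14 + 10/m (c(m) = 14 - (-10)/m = 14 + 10/m)
h(a, X) = -16 (h(a, X) = -3 - (14 + 10/(-10)) = -3 - (14 + 10*(-1/10)) = -3 - (14 - 1) = -3 - 1*13 = -3 - 13 = -16)
(h(x(5, 3), t(3, 5))*(-8))*(-1) = -16*(-8)*(-1) = 128*(-1) = -128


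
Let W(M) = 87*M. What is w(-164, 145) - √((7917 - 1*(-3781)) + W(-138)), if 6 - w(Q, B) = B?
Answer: -139 - 2*I*√77 ≈ -139.0 - 17.55*I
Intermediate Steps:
w(Q, B) = 6 - B
w(-164, 145) - √((7917 - 1*(-3781)) + W(-138)) = (6 - 1*145) - √((7917 - 1*(-3781)) + 87*(-138)) = (6 - 145) - √((7917 + 3781) - 12006) = -139 - √(11698 - 12006) = -139 - √(-308) = -139 - 2*I*√77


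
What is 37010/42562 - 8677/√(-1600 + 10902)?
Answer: 18505/21281 - 8677*√9302/9302 ≈ -89.097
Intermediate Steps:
37010/42562 - 8677/√(-1600 + 10902) = 37010*(1/42562) - 8677*√9302/9302 = 18505/21281 - 8677*√9302/9302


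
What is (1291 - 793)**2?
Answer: 248004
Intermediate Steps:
(1291 - 793)**2 = 498**2 = 248004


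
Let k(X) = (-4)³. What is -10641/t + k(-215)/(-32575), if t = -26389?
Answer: 348319471/859621675 ≈ 0.40520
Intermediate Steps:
k(X) = -64
-10641/t + k(-215)/(-32575) = -10641/(-26389) - 64/(-32575) = -10641*(-1/26389) - 64*(-1/32575) = 10641/26389 + 64/32575 = 348319471/859621675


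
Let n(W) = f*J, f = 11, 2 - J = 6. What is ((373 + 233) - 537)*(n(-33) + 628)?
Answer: 40296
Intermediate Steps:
J = -4 (J = 2 - 1*6 = 2 - 6 = -4)
n(W) = -44 (n(W) = 11*(-4) = -44)
((373 + 233) - 537)*(n(-33) + 628) = ((373 + 233) - 537)*(-44 + 628) = (606 - 537)*584 = 69*584 = 40296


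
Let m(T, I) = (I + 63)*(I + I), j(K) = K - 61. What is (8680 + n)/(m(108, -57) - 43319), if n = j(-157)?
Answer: -8462/44003 ≈ -0.19231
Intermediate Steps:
j(K) = -61 + K
n = -218 (n = -61 - 157 = -218)
m(T, I) = 2*I*(63 + I) (m(T, I) = (63 + I)*(2*I) = 2*I*(63 + I))
(8680 + n)/(m(108, -57) - 43319) = (8680 - 218)/(2*(-57)*(63 - 57) - 43319) = 8462/(2*(-57)*6 - 43319) = 8462/(-684 - 43319) = 8462/(-44003) = 8462*(-1/44003) = -8462/44003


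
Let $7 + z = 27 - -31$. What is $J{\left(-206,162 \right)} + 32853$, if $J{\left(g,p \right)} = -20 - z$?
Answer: $32782$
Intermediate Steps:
$z = 51$ ($z = -7 + \left(27 - -31\right) = -7 + \left(27 + 31\right) = -7 + 58 = 51$)
$J{\left(g,p \right)} = -71$ ($J{\left(g,p \right)} = -20 - 51 = -71$)
$J{\left(-206,162 \right)} + 32853 = -71 + 32853 = 32782$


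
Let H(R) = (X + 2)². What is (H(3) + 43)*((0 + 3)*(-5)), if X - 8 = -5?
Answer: -1020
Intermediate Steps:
X = 3 (X = 8 - 5 = 3)
H(R) = 25 (H(R) = (3 + 2)² = 5² = 25)
(H(3) + 43)*((0 + 3)*(-5)) = (25 + 43)*((0 + 3)*(-5)) = 68*(3*(-5)) = 68*(-15) = -1020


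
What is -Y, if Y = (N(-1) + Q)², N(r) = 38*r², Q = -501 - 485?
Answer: -898704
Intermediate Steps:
Q = -986
Y = 898704 (Y = (38*(-1)² - 986)² = (38*1 - 986)² = (38 - 986)² = (-948)² = 898704)
-Y = -1*898704 = -898704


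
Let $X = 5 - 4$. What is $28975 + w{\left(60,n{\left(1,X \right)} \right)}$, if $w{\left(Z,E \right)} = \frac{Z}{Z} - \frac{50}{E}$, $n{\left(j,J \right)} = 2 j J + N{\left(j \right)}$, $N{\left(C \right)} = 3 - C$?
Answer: $\frac{57927}{2} \approx 28964.0$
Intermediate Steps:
$X = 1$ ($X = 5 - 4 = 1$)
$n{\left(j,J \right)} = 3 - j + 2 J j$ ($n{\left(j,J \right)} = 2 j J - \left(-3 + j\right) = 2 J j - \left(-3 + j\right) = 3 - j + 2 J j$)
$w{\left(Z,E \right)} = 1 - \frac{50}{E}$
$28975 + w{\left(60,n{\left(1,X \right)} \right)} = 28975 + \frac{-50 + \left(3 - 1 + 2 \cdot 1 \cdot 1\right)}{3 - 1 + 2 \cdot 1 \cdot 1} = 28975 + \frac{-50 + \left(3 - 1 + 2\right)}{3 - 1 + 2} = 28975 + \frac{-50 + 4}{4} = 28975 + \frac{1}{4} \left(-46\right) = 28975 - \frac{23}{2} = \frac{57927}{2}$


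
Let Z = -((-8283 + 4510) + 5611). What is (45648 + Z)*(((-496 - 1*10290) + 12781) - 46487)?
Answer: -1949194520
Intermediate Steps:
Z = -1838 (Z = -(-3773 + 5611) = -1*1838 = -1838)
(45648 + Z)*(((-496 - 1*10290) + 12781) - 46487) = (45648 - 1838)*(((-496 - 1*10290) + 12781) - 46487) = 43810*(((-496 - 10290) + 12781) - 46487) = 43810*((-10786 + 12781) - 46487) = 43810*(1995 - 46487) = 43810*(-44492) = -1949194520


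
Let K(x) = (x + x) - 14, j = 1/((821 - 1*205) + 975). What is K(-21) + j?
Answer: -89095/1591 ≈ -55.999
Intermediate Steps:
j = 1/1591 (j = 1/((821 - 205) + 975) = 1/(616 + 975) = 1/1591 ≈ 0.00062854)
K(x) = -14 + 2*x (K(x) = 2*x - 14 = -14 + 2*x)
K(-21) + j = (-14 + 2*(-21)) + 1/1591 = (-14 - 42) + 1/1591 = -56 + 1/1591 = -89095/1591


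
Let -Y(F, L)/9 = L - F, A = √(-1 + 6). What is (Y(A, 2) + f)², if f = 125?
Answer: 11854 + 1926*√5 ≈ 16161.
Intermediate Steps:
A = √5 ≈ 2.2361
Y(F, L) = -9*L + 9*F (Y(F, L) = -9*(L - F) = -9*L + 9*F)
(Y(A, 2) + f)² = ((-9*2 + 9*√5) + 125)² = ((-18 + 9*√5) + 125)² = (107 + 9*√5)²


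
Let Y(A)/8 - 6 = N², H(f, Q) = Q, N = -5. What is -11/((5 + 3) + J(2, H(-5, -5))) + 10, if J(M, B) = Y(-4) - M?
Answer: 2529/254 ≈ 9.9567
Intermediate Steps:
Y(A) = 248 (Y(A) = 48 + 8*(-5)² = 48 + 8*25 = 48 + 200 = 248)
J(M, B) = 248 - M
-11/((5 + 3) + J(2, H(-5, -5))) + 10 = -11/((5 + 3) + (248 - 1*2)) + 10 = -11/(8 + (248 - 2)) + 10 = -11/(8 + 246) + 10 = -11/254 + 10 = 2529/254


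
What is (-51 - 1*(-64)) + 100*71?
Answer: 7113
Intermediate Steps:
(-51 - 1*(-64)) + 100*71 = (-51 + 64) + 7100 = 13 + 7100 = 7113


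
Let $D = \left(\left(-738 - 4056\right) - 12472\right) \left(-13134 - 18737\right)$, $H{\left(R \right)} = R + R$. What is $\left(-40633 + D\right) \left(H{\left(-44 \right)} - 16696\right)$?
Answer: $-9235296185552$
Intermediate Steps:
$H{\left(R \right)} = 2 R$
$D = 550284686$ ($D = \left(-4794 - 12472\right) \left(-31871\right) = \left(-17266\right) \left(-31871\right) = 550284686$)
$\left(-40633 + D\right) \left(H{\left(-44 \right)} - 16696\right) = \left(-40633 + 550284686\right) \left(2 \left(-44\right) - 16696\right) = 550244053 \left(-88 - 16696\right) = 550244053 \left(-16784\right) = -9235296185552$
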